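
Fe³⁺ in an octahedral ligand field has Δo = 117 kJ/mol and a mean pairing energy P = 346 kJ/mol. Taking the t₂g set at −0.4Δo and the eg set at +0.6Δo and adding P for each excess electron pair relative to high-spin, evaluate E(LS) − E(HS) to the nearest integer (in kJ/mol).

458

Fe³⁺: group 8, so d-count = 8 − 3 = 5.
High-spin d⁵ fills as t₂g³ eg² with CFSE 3(−0.4) + 2(+0.6) = 0.0Δo = 0 kJ/mol.
Low-spin: t₂g⁵ eg⁰, orbital CFSE = -2.0Δo = -234 kJ/mol; plus 2 excess pairs × P = +692 kJ/mol; total 458 kJ/mol.
The difference is 458 − (0) = 458 kJ/mol, so high-spin lies lower.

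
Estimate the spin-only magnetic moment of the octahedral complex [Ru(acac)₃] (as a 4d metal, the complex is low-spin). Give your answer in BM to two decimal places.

Each acac⁻ contributes -1; 3 × (-1) = -3. With overall charge +0, Ru is in the +3 oxidation state.
Ru is in group 8, so Ru³⁺ is d⁵ (8 − 3 = 5).
Configuration: t2g^5 e_g^0 → 1 unpaired electron.
μ(spin-only) = √[1(1+2)] = √3 ≈ 1.73 BM.

1.73 BM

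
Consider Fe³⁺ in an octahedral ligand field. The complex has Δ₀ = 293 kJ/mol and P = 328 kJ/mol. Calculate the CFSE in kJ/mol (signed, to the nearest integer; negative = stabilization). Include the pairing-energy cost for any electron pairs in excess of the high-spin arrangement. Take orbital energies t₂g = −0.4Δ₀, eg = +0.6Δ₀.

Fe³⁺: group 8, so d-count = 8 − 3 = 5.
Δ₀ < P, so pairing is avoided: the ground state is high-spin.
That gives t₂g³ eg².
Orbital CFSE = 0.0Δ₀ = 0.0 × 293 = 0 kJ/mol.
High-spin has no excess pairs, so no pairing correction applies.

0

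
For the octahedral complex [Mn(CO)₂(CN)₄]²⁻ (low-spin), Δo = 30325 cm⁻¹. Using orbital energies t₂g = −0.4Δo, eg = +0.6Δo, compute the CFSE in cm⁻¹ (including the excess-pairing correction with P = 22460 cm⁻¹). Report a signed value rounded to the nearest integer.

-15730

Ligand charges: 2×(+0) from CO and 4×(-1) from CN⁻ sum to -4; with overall charge -2, Mn is +2.
Mn is in group 7, so Mn²⁺ is d⁵ (7 − 2 = 5).
Configuration: t₂g⁵ eg⁰.
CFSE(orbital) = 5×(-0.4Δo) + 0×(0.6Δo) = -2.0Δo; with Δo = 30325 cm⁻¹ that is -60650 cm⁻¹.
High-spin d⁵ would be t₂g³ eg² with 0 pairs; low-spin has 2, so 2 excess pairs cost +2P = +44920 cm⁻¹.
Overall CFSE = -60650 + 44920 = -15730 cm⁻¹.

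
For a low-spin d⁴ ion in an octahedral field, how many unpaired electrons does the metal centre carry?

Configuration: t₂g⁴ eg⁰, giving 2 unpaired electrons.

2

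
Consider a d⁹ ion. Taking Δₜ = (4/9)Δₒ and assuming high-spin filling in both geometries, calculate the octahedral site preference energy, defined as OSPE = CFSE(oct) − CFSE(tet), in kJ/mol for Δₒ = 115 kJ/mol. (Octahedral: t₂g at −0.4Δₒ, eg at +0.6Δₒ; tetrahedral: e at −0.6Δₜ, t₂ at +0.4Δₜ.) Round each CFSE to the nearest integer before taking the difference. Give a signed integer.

-49

Octahedral high-spin t2g^6 e_g^3: CFSE = -0.6 × 115 = -69 kJ/mol.
Tetrahedral e^4 t2^5 gives -0.4Δₜ = -0.4 × (4/9) × 115 = -20 kJ/mol.
OSPE = -69 − (-20) = -49 kJ/mol.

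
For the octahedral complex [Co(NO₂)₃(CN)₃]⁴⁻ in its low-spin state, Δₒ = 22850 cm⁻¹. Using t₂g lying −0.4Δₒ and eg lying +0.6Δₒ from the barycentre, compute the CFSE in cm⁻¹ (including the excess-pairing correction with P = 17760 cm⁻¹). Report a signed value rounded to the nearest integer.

Ligand charges: 3×(-1) from NO₂⁻ and 3×(-1) from CN⁻ sum to -6; with overall charge -4, Co is +2.
Co²⁺: group 9, so d-count = 9 − 2 = 7.
Electron filling gives t₂g⁶ eg¹.
CFSE(orbital) = 6×(-0.4Δₒ) + 1×(0.6Δₒ) = -1.8Δₒ; with Δₒ = 22850 cm⁻¹ that is -41130 cm⁻¹.
High-spin d⁷ would be t₂g⁵ eg² with 2 pairs; low-spin has 3, so 1 excess pair costs +1P = +17760 cm⁻¹.
Overall CFSE = -41130 + 17760 = -23370 cm⁻¹.

-23370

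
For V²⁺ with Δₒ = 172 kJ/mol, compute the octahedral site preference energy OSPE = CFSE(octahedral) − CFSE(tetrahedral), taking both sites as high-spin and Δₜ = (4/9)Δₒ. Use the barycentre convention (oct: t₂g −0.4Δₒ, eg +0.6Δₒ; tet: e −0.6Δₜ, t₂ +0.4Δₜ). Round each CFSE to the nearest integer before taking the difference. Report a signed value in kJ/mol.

Group 5 minus oxidation state +2 gives a d³ configuration for V²⁺.
In an octahedral site d³ (HS) is t₂g³ eg⁰, giving CFSE(oct) = -1.2Δₒ = -206 kJ/mol.
Tetrahedral: e² t₂¹, CFSE = 2(−0.6) + 1(+0.4) = -0.8Δₜ = -0.8 × (4/9) × 172 = -61 kJ/mol.
Subtracting, OSPE = -206 − (-61) = -145 kJ/mol.

-145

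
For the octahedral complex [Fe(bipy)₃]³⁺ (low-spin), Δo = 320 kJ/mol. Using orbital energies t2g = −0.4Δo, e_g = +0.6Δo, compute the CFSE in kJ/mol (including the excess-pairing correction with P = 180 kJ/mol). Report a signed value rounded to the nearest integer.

bipy is neutral, so the +3 overall charge sits on Fe: oxidation state +3.
Group 8 minus oxidation state +3 gives a d⁵ configuration for Fe³⁺.
Configuration: t2g^5 e_g^0.
Orbital CFSE = 5(-0.4) + 0(0.6) = -2.0Δo = -2.0 × 320 = -640 kJ/mol.
Pairing penalty: 2 pairs vs 0 in the high-spin reference → 2 extra × P = 360 kJ/mol.
Combining: -640 + 360 = -280 kJ/mol.

-280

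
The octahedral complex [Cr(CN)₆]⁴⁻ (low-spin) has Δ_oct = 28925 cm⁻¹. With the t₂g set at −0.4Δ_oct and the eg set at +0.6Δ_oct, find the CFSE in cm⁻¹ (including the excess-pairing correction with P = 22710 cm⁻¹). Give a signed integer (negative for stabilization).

-23570

Each CN⁻ contributes -1; 6 × (-1) = -6. With overall charge -4, Cr is in the +2 oxidation state.
Group 6 minus oxidation state +2 gives a d⁴ configuration for Cr²⁺.
Configuration: t₂g⁴ eg⁰.
Orbital CFSE = 4(-0.4) + 0(0.6) = -1.6Δ_oct = -1.6 × 28925 = -46280 cm⁻¹.
Relative to high-spin t₂g³ eg¹ (0 paired), the low-spin configuration has 1 additional pair, contributing +1 × 22710 = +22710 cm⁻¹.
Combining: -46280 + 22710 = -23570 cm⁻¹.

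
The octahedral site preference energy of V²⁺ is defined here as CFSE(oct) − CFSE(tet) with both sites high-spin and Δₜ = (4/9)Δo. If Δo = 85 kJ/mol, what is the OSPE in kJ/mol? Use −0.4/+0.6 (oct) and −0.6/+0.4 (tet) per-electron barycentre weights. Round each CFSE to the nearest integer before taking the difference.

-72

Group 5 minus oxidation state +2 gives a d³ configuration for V²⁺.
In an octahedral site d³ (HS) is t2g^3 e_g^0, giving CFSE(oct) = -1.2Δo = -102 kJ/mol.
Tetrahedral e^2 t2^1 gives -0.8Δₜ = -0.8 × (4/9) × 85 = -30 kJ/mol.
OSPE = -102 − (-30) = -72 kJ/mol.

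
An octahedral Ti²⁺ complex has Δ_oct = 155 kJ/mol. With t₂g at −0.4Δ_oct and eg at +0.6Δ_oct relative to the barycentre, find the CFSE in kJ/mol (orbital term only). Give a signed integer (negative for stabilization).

-124

Group 4 minus oxidation state +2 gives a d² configuration for Ti²⁺.
Electron filling gives t₂g² eg⁰.
Orbital CFSE = 2(-0.4) + 0(0.6) = -0.8Δ_oct = -0.8 × 155 = -124 kJ/mol.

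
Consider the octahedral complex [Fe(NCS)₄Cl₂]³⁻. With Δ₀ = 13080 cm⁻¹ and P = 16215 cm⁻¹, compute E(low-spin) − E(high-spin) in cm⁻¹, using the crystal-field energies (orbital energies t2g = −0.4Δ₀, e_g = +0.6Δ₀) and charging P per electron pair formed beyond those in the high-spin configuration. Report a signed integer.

6270

Ligand charges: 4×(-1) from NCS⁻ and 2×(-1) from Cl⁻ sum to -6; with overall charge -3, Fe is +3.
Group 8 minus oxidation state +3 gives a d⁵ configuration for Fe³⁺.
High-spin: t2g^3 e_g^2, CFSE = 0.0Δ₀ = 0 cm⁻¹.
Low-spin: t2g^5 e_g^0, orbital CFSE = -2.0Δ₀ = -26160 cm⁻¹; plus 2 excess pairs × P = +32430 cm⁻¹; total 6270 cm⁻¹.
The difference is 6270 − (0) = 6270 cm⁻¹, so high-spin lies lower.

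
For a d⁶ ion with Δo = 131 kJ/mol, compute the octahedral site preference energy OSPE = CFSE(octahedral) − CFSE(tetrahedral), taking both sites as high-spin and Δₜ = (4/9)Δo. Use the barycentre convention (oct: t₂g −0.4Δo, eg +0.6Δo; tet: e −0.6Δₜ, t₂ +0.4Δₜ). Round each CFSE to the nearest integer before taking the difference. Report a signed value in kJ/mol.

In an octahedral site d⁶ (HS) is t2g^4 e_g^2, giving CFSE(oct) = -0.4Δo = -52 kJ/mol.
Tetrahedral: e^3 t2^3, CFSE = 3(−0.6) + 3(+0.4) = -0.6Δₜ = -0.6 × (4/9) × 131 = -35 kJ/mol.
OSPE = CFSE(oct) − CFSE(tet) = -52 − (-35) = -17 kJ/mol.

-17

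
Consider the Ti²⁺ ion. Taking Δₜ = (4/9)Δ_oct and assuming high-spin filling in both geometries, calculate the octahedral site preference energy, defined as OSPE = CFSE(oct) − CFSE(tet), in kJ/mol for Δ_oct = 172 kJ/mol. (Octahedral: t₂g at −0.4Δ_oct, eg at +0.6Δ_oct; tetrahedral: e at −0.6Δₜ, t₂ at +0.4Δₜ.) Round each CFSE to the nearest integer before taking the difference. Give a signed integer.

-46

Group 4 minus oxidation state +2 gives a d² configuration for Ti²⁺.
Octahedral high-spin t₂g² eg⁰: CFSE = -0.8 × 172 = -138 kJ/mol.
Tetrahedral: e² t₂⁰, CFSE = 2(−0.6) + 0(+0.4) = -1.2Δₜ = -1.2 × (4/9) × 172 = -92 kJ/mol.
OSPE = CFSE(oct) − CFSE(tet) = -138 − (-92) = -46 kJ/mol.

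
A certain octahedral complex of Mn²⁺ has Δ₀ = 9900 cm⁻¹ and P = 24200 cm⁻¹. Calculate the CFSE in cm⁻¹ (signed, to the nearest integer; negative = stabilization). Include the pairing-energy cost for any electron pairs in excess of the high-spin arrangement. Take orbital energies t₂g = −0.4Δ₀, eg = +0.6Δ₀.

Group 7 minus oxidation state +2 gives a d⁵ configuration for Mn²⁺.
Since Δ₀ = 9900 cm⁻¹ < P = 24200 cm⁻¹, the complex adopts the high-spin configuration.
That gives t₂g³ eg².
Orbital CFSE = 0.0Δ₀ = 0.0 × 9900 = 0 cm⁻¹.
High-spin has no excess pairs, so no pairing correction applies.

0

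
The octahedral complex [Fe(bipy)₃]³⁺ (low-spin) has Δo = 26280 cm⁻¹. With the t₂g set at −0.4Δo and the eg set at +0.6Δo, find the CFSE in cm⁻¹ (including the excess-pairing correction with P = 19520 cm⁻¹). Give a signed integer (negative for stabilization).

-13520

bipy is neutral, so the +3 overall charge sits on Fe: oxidation state +3.
Group 8 minus oxidation state +3 gives a d⁵ configuration for Fe³⁺.
The d⁵ electrons fill as t₂g⁵ eg⁰.
CFSE(orbital) = 5×(-0.4Δo) + 0×(0.6Δo) = -2.0Δo; with Δo = 26280 cm⁻¹ that is -52560 cm⁻¹.
High-spin d⁵ would be t₂g³ eg² with 0 pairs; low-spin has 2, so 2 excess pairs cost +2P = +39040 cm⁻¹.
Net CFSE = -52560 + 39040 = -13520 cm⁻¹.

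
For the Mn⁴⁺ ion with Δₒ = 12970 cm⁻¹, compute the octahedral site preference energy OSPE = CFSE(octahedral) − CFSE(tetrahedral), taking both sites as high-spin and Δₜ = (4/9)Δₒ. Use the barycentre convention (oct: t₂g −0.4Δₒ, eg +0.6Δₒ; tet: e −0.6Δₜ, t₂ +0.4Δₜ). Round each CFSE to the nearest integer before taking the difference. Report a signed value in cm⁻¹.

Mn sits in group 7; removing 4 electrons leaves Mn⁴⁺ with 7 − 4 = 3 d electrons.
Octahedral (high-spin): t₂g³ eg⁰, CFSE = 3(−0.4) + 0(+0.6) = -1.2Δₒ = -1.2 × 12970 = -15564 cm⁻¹.
In a tetrahedral site the filling is e² t₂¹: CFSE(tet) = -0.8Δₜ = -0.8 × (4/9)(12970) = -4612 cm⁻¹.
OSPE = -15564 − (-4612) = -10952 cm⁻¹.

-10952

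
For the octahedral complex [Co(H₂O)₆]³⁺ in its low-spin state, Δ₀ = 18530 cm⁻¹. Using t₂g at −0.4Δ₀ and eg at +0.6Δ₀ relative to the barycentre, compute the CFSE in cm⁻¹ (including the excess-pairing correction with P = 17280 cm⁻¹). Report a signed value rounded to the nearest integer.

H₂O is neutral, so the +3 overall charge sits on Co: oxidation state +3.
Co is in group 9, so Co³⁺ is d⁶ (9 − 3 = 6).
Configuration: t₂g⁶ eg⁰.
Orbital CFSE = 6(-0.4) + 0(0.6) = -2.4Δ₀ = -2.4 × 18530 = -44472 cm⁻¹.
High-spin d⁶ would be t₂g⁴ eg² with 1 pair; low-spin has 3, so 2 excess pairs cost +2P = +34560 cm⁻¹.
Combining: -44472 + 34560 = -9912 cm⁻¹.

-9912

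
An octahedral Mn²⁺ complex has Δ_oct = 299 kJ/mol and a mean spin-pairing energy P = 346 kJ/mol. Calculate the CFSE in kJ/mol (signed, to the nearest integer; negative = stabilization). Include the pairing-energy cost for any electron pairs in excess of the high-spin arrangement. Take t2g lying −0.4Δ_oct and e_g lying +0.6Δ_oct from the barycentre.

0

Group 7 minus oxidation state +2 gives a d⁵ configuration for Mn²⁺.
Δ_oct < P, so pairing is avoided: the ground state is high-spin.
That gives t2g^3 e_g^2.
Orbital CFSE = 0.0Δ_oct = 0.0 × 299 = 0 kJ/mol.
High-spin has no excess pairs, so no pairing correction applies.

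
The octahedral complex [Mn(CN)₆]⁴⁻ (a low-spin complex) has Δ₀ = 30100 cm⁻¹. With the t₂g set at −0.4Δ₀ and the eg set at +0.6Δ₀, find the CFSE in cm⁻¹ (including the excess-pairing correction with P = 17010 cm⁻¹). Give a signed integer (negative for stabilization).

Each CN⁻ contributes -1; 6 × (-1) = -6. With overall charge -4, Mn is in the +2 oxidation state.
Group 7 minus oxidation state +2 gives a d⁵ configuration for Mn²⁺.
Configuration: t₂g⁵ eg⁰.
CFSE(orbital) = 5×(-0.4Δ₀) + 0×(0.6Δ₀) = -2.0Δ₀; with Δ₀ = 30100 cm⁻¹ that is -60200 cm⁻¹.
Relative to high-spin t₂g³ eg² (0 paired), the low-spin configuration has 2 additional pairs, contributing +2 × 17010 = +34020 cm⁻¹.
Overall CFSE = -60200 + 34020 = -26180 cm⁻¹.

-26180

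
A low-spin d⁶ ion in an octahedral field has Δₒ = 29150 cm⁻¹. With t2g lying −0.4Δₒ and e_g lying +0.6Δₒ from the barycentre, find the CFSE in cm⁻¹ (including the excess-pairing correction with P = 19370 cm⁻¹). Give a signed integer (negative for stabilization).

The d⁶ electrons fill as t2g^6 e_g^0.
CFSE(orbital) = 6×(-0.4Δₒ) + 0×(0.6Δₒ) = -2.4Δₒ; with Δₒ = 29150 cm⁻¹ that is -69960 cm⁻¹.
Relative to high-spin t2g^4 e_g^2 (1 paired), the low-spin configuration has 2 additional pairs, contributing +2 × 19370 = +38740 cm⁻¹.
Combining: -69960 + 38740 = -31220 cm⁻¹.

-31220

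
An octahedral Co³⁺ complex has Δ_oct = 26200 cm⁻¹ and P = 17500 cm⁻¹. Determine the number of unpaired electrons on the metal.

0

Group 9 minus oxidation state +3 gives a d⁶ configuration for Co³⁺.
Here Δ_oct > P (26200 > 17500), so the low-spin state is favoured.
Filling d⁶ accordingly: t2g^6 e_g^0.
Unpaired electrons: 0.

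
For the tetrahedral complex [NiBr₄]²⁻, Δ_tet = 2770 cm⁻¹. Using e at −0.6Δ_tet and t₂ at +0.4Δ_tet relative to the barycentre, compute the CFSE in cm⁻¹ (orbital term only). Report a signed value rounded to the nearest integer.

Each Br⁻ contributes -1; 4 × (-1) = -4. With overall charge -2, Ni is in the +2 oxidation state.
Ni sits in group 10; removing 2 electrons leaves Ni²⁺ with 10 − 2 = 8 d electrons.
Tetrahedral splitting is small, so the complex is high-spin.
The d⁸ electrons fill as e⁴ t₂⁴.
CFSE(orbital) = 4×(-0.6Δ_tet) + 4×(0.4Δ_tet) = -0.8Δ_tet; with Δ_tet = 2770 cm⁻¹ that is -2216 cm⁻¹.

-2216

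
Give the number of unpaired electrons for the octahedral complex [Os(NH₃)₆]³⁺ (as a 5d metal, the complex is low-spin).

1

NH₃ is neutral, so the +3 overall charge sits on Os: oxidation state +3.
Group 8 minus oxidation state +3 gives a d⁵ configuration for Os³⁺.
Configuration: t2g^5 e_g^0, giving 1 unpaired electron.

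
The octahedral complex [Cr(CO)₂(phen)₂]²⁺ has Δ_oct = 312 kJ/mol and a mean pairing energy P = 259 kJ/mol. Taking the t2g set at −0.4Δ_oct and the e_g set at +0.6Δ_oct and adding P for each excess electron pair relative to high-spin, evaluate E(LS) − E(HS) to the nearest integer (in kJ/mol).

Ligand charges: 2×(+0) from CO and 2×(+0) from phen sum to +0; with overall charge +2, Cr is +2.
Cr sits in group 6; removing 2 electrons leaves Cr²⁺ with 6 − 2 = 4 d electrons.
High-spin d⁴ fills as t2g^3 e_g^1 with CFSE 3(−0.4) + 1(+0.6) = -0.6Δ_oct = -187 kJ/mol.
Low-spin t2g^4 e_g^0 gives -1.6Δ_oct = -499 kJ/mol, but forming 1 extra pair costs 1P = 259 kJ/mol, so E(LS) = -499 + 259 = -240 kJ/mol.
Thus E(LS) − E(HS) = -53 kJ/mol.

-53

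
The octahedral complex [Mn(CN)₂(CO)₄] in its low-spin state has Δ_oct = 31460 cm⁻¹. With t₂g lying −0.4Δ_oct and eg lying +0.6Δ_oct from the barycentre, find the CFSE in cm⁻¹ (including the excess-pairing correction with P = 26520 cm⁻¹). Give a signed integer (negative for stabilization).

Ligand charges: 2×(-1) from CN⁻ and 4×(+0) from CO sum to -2; with overall charge +0, Mn is +2.
Mn sits in group 7; removing 2 electrons leaves Mn²⁺ with 7 − 2 = 5 d electrons.
Configuration: t₂g⁵ eg⁰.
CFSE(orbital) = 5×(-0.4Δ_oct) + 0×(0.6Δ_oct) = -2.0Δ_oct; with Δ_oct = 31460 cm⁻¹ that is -62920 cm⁻¹.
Pairing penalty: 2 pairs vs 0 in the high-spin reference → 2 extra × P = 53040 cm⁻¹.
Overall CFSE = -62920 + 53040 = -9880 cm⁻¹.

-9880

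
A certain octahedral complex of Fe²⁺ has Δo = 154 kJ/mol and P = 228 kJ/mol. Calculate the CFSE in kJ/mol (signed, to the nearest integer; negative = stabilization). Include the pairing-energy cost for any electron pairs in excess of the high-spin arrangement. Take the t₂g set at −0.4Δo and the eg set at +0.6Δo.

Fe is in group 8, so Fe²⁺ is d⁶ (8 − 2 = 6).
Since Δo = 154 kJ/mol < P = 228 kJ/mol, the complex adopts the high-spin configuration.
Configuration: t₂g⁴ eg².
Orbital CFSE = -0.4Δo = -0.4 × 154 = -62 kJ/mol.
High-spin has no excess pairs, so no pairing correction applies.

-62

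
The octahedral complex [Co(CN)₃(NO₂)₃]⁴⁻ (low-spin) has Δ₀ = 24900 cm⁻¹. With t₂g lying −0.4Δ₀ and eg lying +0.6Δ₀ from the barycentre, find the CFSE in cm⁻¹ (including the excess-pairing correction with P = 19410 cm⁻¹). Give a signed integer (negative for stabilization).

-25410

Ligand charges: 3×(-1) from CN⁻ and 3×(-1) from NO₂⁻ sum to -6; with overall charge -4, Co is +2.
Co is in group 9, so Co²⁺ is d⁷ (9 − 2 = 7).
The d⁷ electrons fill as t₂g⁶ eg¹.
The orbital stabilization is -1.8Δ₀ = -1.8 × 24900 = -44820 cm⁻¹.
High-spin d⁷ would be t₂g⁵ eg² with 2 pairs; low-spin has 3, so 1 excess pair costs +1P = +19410 cm⁻¹.
Net CFSE = -44820 + 19410 = -25410 cm⁻¹.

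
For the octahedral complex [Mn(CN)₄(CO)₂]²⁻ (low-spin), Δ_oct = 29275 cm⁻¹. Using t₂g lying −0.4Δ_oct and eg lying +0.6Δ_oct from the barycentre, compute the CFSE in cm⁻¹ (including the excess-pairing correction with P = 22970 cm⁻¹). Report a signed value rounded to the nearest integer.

Ligand charges: 4×(-1) from CN⁻ and 2×(+0) from CO sum to -4; with overall charge -2, Mn is +2.
Mn sits in group 7; removing 2 electrons leaves Mn²⁺ with 7 − 2 = 5 d electrons.
Electron filling gives t₂g⁵ eg⁰.
The orbital stabilization is -2.0Δ_oct = -2.0 × 29275 = -58550 cm⁻¹.
Relative to high-spin t₂g³ eg² (0 paired), the low-spin configuration has 2 additional pairs, contributing +2 × 22970 = +45940 cm⁻¹.
Net CFSE = -58550 + 45940 = -12610 cm⁻¹.

-12610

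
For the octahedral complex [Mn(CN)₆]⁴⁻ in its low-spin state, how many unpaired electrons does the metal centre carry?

Each CN⁻ contributes -1; 6 × (-1) = -6. With overall charge -4, Mn is in the +2 oxidation state.
Mn sits in group 7; removing 2 electrons leaves Mn²⁺ with 7 − 2 = 5 d electrons.
Configuration: t₂g⁵ eg⁰, giving 1 unpaired electron.

1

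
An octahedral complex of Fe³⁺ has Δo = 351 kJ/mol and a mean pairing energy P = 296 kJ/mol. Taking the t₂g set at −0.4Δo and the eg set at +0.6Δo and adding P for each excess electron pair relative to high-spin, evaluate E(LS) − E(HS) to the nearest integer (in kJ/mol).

-110

Group 8 minus oxidation state +3 gives a d⁵ configuration for Fe³⁺.
High-spin d⁵ fills as t₂g³ eg² with CFSE 3(−0.4) + 2(+0.6) = 0.0Δo = 0 kJ/mol.
For low-spin the configuration is t₂g⁵ eg⁰: orbital energy -2.0 × 351 = -702 kJ/mol, and 2 additional pairs relative to high-spin add 592 kJ/mol, giving -110 kJ/mol.
E(LS) − E(HS) = -110 − (0) = -110 kJ/mol.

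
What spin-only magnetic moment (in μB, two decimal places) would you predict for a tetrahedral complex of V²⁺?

3.87 μB

Group 5 minus oxidation state +2 gives a d³ configuration for V²⁺.
With tetrahedral geometry the complex is necessarily high-spin.
Configuration: e^2 t2^1 → 3 unpaired electrons.
μ(spin-only) = √[3(3+2)] = √15 ≈ 3.87 μB.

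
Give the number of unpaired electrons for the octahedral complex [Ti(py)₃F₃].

1

Ligand charges: 3×(+0) from py and 3×(-1) from F⁻ sum to -3; with overall charge +0, Ti is +3.
Ti³⁺: group 4, so d-count = 4 − 3 = 1.
Configuration: t2g^1 e_g^0, giving 1 unpaired electron.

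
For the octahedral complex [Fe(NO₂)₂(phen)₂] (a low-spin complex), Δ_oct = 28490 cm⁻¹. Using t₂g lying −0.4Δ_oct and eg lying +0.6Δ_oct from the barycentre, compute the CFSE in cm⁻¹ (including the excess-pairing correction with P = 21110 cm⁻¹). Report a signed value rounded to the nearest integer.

Ligand charges: 2×(-1) from NO₂⁻ and 2×(+0) from phen sum to -2; with overall charge +0, Fe is +2.
Fe sits in group 8; removing 2 electrons leaves Fe²⁺ with 8 − 2 = 6 d electrons.
Configuration: t₂g⁶ eg⁰.
The orbital stabilization is -2.4Δ_oct = -2.4 × 28490 = -68376 cm⁻¹.
Relative to high-spin t₂g⁴ eg² (1 paired), the low-spin configuration has 2 additional pairs, contributing +2 × 21110 = +42220 cm⁻¹.
Net CFSE = -68376 + 42220 = -26156 cm⁻¹.

-26156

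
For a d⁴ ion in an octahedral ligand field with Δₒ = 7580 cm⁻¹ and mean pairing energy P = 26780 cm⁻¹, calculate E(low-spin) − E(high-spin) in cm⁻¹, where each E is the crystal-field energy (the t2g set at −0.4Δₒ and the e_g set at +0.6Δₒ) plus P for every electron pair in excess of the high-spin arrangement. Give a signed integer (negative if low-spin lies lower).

19200

High-spin d⁴ fills as t2g^3 e_g^1 with CFSE 3(−0.4) + 1(+0.6) = -0.6Δₒ = -4548 cm⁻¹.
Low-spin: t2g^4 e_g^0, orbital CFSE = -1.6Δₒ = -12128 cm⁻¹; plus 1 excess pair × P = +26780 cm⁻¹; total 14652 cm⁻¹.
Thus E(LS) − E(HS) = 19200 cm⁻¹.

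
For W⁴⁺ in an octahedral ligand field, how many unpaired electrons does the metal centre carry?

2

W⁴⁺: group 6, so d-count = 6 − 4 = 2.
For octahedral d² the high- and low-spin configurations coincide.
Configuration: t₂g² eg⁰, giving 2 unpaired electrons.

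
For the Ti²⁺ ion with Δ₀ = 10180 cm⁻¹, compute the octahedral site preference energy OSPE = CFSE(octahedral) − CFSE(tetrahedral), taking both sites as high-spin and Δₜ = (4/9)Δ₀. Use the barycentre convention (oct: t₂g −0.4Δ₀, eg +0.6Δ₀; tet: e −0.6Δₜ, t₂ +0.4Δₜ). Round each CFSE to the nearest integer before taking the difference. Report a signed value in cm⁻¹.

Group 4 minus oxidation state +2 gives a d² configuration for Ti²⁺.
In an octahedral site d² (HS) is t₂g² eg⁰, giving CFSE(oct) = -0.8Δ₀ = -8144 cm⁻¹.
Tetrahedral e² t₂⁰ gives -1.2Δₜ = -1.2 × (4/9) × 10180 = -5429 cm⁻¹.
OSPE = CFSE(oct) − CFSE(tet) = -8144 − (-5429) = -2715 cm⁻¹.

-2715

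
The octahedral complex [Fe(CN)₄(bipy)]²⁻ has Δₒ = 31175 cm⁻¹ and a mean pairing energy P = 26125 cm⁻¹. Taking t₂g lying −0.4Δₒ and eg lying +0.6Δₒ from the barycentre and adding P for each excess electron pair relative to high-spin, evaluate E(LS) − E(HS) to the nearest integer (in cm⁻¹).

-10100

Ligand charges: 4×(-1) from CN⁻ and 1×(+0) from bipy sum to -4; with overall charge -2, Fe is +2.
Fe sits in group 8; removing 2 electrons leaves Fe²⁺ with 8 − 2 = 6 d electrons.
High-spin d⁶ fills as t₂g⁴ eg² with CFSE 4(−0.4) + 2(+0.6) = -0.4Δₒ = -12470 cm⁻¹.
For low-spin the configuration is t₂g⁶ eg⁰: orbital energy -2.4 × 31175 = -74820 cm⁻¹, and 2 additional pairs relative to high-spin add 52250 cm⁻¹, giving -22570 cm⁻¹.
The difference is -22570 − (-12470) = -10100 cm⁻¹, so low-spin lies lower.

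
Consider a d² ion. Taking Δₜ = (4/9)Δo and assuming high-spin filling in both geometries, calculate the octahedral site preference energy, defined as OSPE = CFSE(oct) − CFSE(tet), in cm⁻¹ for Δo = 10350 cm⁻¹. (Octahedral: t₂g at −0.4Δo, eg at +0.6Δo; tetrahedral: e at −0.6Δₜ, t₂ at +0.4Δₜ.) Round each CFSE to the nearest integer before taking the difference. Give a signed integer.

-2760

Octahedral high-spin t₂g² eg⁰: CFSE = -0.8 × 10350 = -8280 cm⁻¹.
Tetrahedral e² t₂⁰ gives -1.2Δₜ = -1.2 × (4/9) × 10350 = -5520 cm⁻¹.
Subtracting, OSPE = -8280 − (-5520) = -2760 cm⁻¹.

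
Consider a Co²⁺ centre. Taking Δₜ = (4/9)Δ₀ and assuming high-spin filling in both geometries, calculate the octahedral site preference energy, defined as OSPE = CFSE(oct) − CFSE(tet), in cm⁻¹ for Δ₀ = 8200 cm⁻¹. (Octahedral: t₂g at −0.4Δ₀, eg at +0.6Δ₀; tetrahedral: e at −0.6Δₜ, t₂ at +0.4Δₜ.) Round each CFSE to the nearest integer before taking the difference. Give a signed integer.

Co²⁺: group 9, so d-count = 9 − 2 = 7.
Octahedral high-spin t2g^5 e_g^2: CFSE = -0.8 × 8200 = -6560 cm⁻¹.
In a tetrahedral site the filling is e^4 t2^3: CFSE(tet) = -1.2Δₜ = -1.2 × (4/9)(8200) = -4373 cm⁻¹.
OSPE = CFSE(oct) − CFSE(tet) = -6560 − (-4373) = -2187 cm⁻¹.

-2187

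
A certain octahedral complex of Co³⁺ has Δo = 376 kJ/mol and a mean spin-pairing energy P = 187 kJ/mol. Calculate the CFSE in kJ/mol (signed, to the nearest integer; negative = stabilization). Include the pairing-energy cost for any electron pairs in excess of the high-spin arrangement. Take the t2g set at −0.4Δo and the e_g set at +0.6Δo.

Co³⁺: group 9, so d-count = 9 − 3 = 6.
Since Δo = 376 kJ/mol > P = 187 kJ/mol, the complex adopts the low-spin configuration.
Filling d⁶ accordingly: t2g^6 e_g^0.
Orbital CFSE = -2.4Δo = -2.4 × 376 = -902 kJ/mol.
Excess pairs vs high-spin: 3 − 1 = 2; pairing cost = +374 kJ/mol.
Net CFSE = -902 + 374 = -528 kJ/mol.

-528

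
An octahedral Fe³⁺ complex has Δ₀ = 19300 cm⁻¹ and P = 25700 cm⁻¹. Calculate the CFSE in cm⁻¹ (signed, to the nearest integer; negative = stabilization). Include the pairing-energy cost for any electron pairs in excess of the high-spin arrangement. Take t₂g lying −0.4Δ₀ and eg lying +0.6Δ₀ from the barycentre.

Fe sits in group 8; removing 3 electrons leaves Fe³⁺ with 8 − 3 = 5 d electrons.
Here Δ₀ < P (19300 < 25700), so the high-spin state is favoured.
That gives t₂g³ eg².
Orbital CFSE = 0.0Δ₀ = 0.0 × 19300 = 0 cm⁻¹.
High-spin has no excess pairs, so no pairing correction applies.

0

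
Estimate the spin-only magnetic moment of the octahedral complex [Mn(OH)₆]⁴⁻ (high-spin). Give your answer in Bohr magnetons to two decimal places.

5.92 Bohr magnetons

Each OH⁻ contributes -1; 6 × (-1) = -6. With overall charge -4, Mn is in the +2 oxidation state.
Mn sits in group 7; removing 2 electrons leaves Mn²⁺ with 7 − 2 = 5 d electrons.
Configuration: t₂g³ eg² → 5 unpaired electrons.
μ(spin-only) = √[5(5+2)] = √35 ≈ 5.92 Bohr magnetons.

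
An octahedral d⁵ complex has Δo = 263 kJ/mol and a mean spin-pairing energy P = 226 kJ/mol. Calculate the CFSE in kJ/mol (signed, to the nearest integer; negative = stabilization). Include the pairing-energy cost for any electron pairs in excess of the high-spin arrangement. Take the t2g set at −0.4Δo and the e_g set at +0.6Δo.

-74

Since Δo = 263 kJ/mol > P = 226 kJ/mol, the complex adopts the low-spin configuration.
That gives t2g^5 e_g^0.
Orbital CFSE = -2.0Δo = -2.0 × 263 = -526 kJ/mol.
Excess pairs vs high-spin: 2 − 0 = 2; pairing cost = +452 kJ/mol.
Net CFSE = -526 + 452 = -74 kJ/mol.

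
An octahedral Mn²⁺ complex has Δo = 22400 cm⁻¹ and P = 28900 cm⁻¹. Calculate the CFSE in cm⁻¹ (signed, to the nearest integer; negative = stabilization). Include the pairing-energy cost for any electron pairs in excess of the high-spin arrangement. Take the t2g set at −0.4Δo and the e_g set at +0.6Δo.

0

Group 7 minus oxidation state +2 gives a d⁵ configuration for Mn²⁺.
Here Δo < P (22400 < 28900), so the high-spin state is favoured.
That gives t2g^3 e_g^2.
Orbital CFSE = 0.0Δo = 0.0 × 22400 = 0 cm⁻¹.
High-spin has no excess pairs, so no pairing correction applies.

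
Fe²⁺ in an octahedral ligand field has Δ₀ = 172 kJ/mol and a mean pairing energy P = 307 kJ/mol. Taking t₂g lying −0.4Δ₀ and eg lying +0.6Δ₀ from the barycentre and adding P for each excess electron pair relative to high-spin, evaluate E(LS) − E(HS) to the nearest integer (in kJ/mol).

270

Fe is in group 8, so Fe²⁺ is d⁶ (8 − 2 = 6).
In the high-spin limit (t₂g⁴ eg²) the orbital term is -0.4Δ₀ = -69 kJ/mol, with no excess pairing.
For low-spin the configuration is t₂g⁶ eg⁰: orbital energy -2.4 × 172 = -413 kJ/mol, and 2 additional pairs relative to high-spin add 614 kJ/mol, giving 201 kJ/mol.
E(LS) − E(HS) = 201 − (-69) = 270 kJ/mol.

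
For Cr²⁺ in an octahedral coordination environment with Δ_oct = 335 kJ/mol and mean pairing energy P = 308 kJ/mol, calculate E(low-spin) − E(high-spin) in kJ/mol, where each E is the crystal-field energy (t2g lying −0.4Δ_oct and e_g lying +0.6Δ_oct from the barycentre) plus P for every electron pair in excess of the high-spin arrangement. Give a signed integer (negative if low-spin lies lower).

-27

Group 6 minus oxidation state +2 gives a d⁴ configuration for Cr²⁺.
High-spin d⁴ fills as t2g^3 e_g^1 with CFSE 3(−0.4) + 1(+0.6) = -0.6Δ_oct = -201 kJ/mol.
Low-spin t2g^4 e_g^0 gives -1.6Δ_oct = -536 kJ/mol, but forming 1 extra pair costs 1P = 308 kJ/mol, so E(LS) = -536 + 308 = -228 kJ/mol.
Thus E(LS) − E(HS) = -27 kJ/mol.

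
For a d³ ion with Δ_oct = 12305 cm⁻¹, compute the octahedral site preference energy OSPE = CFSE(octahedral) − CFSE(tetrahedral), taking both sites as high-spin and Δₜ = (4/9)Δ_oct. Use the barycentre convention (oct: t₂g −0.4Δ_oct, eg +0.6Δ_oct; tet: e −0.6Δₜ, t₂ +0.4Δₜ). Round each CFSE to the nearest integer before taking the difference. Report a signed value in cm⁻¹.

Octahedral high-spin t2g^3 e_g^0: CFSE = -1.2 × 12305 = -14766 cm⁻¹.
In a tetrahedral site the filling is e^2 t2^1: CFSE(tet) = -0.8Δₜ = -0.8 × (4/9)(12305) = -4375 cm⁻¹.
Subtracting, OSPE = -14766 − (-4375) = -10391 cm⁻¹.

-10391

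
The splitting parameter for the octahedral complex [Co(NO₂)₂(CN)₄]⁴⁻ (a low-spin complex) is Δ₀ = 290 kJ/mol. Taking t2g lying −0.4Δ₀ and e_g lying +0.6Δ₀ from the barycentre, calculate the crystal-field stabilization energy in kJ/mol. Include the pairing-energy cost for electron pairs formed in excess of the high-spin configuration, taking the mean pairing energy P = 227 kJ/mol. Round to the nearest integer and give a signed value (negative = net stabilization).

Ligand charges: 2×(-1) from NO₂⁻ and 4×(-1) from CN⁻ sum to -6; with overall charge -4, Co is +2.
Co is in group 9, so Co²⁺ is d⁷ (9 − 2 = 7).
Electron filling gives t2g^6 e_g^1.
The orbital stabilization is -1.8Δ₀ = -1.8 × 290 = -522 kJ/mol.
Relative to high-spin t2g^5 e_g^2 (2 paired), the low-spin configuration has 1 additional pair, contributing +1 × 227 = +227 kJ/mol.
Overall CFSE = -522 + 227 = -295 kJ/mol.

-295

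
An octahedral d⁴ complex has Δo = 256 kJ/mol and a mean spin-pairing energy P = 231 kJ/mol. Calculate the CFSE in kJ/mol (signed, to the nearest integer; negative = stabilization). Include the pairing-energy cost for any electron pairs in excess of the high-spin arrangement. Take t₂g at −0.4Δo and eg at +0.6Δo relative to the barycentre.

-179

With Δo > P the complex is low-spin.
Filling d⁴ accordingly: t₂g⁴ eg⁰.
Orbital CFSE = -1.6Δo = -1.6 × 256 = -410 kJ/mol.
Excess pairs vs high-spin: 1 − 0 = 1; pairing cost = +231 kJ/mol.
Net CFSE = -410 + 231 = -179 kJ/mol.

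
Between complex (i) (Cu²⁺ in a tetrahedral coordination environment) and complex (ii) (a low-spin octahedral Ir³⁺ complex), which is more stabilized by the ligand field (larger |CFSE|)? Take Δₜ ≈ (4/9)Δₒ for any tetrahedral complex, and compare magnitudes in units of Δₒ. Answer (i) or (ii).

(ii)

(i): Group 11 minus oxidation state +2 gives a d⁹ configuration for Cu²⁺; With tetrahedral geometry the complex is necessarily high-spin; e^4 t2^5, CFSE = -0.4Δₜ ≈ -0.18Δₒ.
(ii): Ir sits in group 9; removing 3 electrons leaves Ir³⁺ with 9 − 3 = 6 d electrons; t₂g⁶ eg⁰, CFSE = -2.4Δₒ.
So (ii) has the larger |CFSE|.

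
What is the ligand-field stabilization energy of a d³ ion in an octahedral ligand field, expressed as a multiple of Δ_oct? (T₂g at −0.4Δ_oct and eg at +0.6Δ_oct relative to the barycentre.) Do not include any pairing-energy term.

Configuration: t₂g³ eg⁰.
CFSE = 3(-0.4Δ_oct) + 0(0.6Δ_oct) = -1.2Δ_oct + 0.0Δ_oct = -1.2Δ_oct.

-1.2 Δ_oct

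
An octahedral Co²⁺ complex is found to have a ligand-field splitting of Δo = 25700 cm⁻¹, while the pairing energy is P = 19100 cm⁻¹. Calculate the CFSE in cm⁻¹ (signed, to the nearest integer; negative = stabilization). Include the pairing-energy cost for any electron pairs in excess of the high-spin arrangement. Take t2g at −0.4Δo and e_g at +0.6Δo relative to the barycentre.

Co is in group 9, so Co²⁺ is d⁷ (9 − 2 = 7).
Δo > P, so pairing is preferred: the ground state is low-spin.
That gives t2g^6 e_g^1.
Orbital CFSE = -1.8Δo = -1.8 × 25700 = -46260 cm⁻¹.
Excess pairs vs high-spin: 3 − 2 = 1; pairing cost = +19100 cm⁻¹.
Net CFSE = -46260 + 19100 = -27160 cm⁻¹.

-27160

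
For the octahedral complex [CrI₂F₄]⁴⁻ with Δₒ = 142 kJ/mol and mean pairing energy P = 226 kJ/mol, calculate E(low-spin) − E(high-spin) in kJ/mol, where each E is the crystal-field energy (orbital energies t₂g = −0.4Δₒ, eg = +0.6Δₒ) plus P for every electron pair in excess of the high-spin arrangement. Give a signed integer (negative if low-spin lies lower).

84

Ligand charges: 2×(-1) from I⁻ and 4×(-1) from F⁻ sum to -6; with overall charge -4, Cr is +2.
Cr is in group 6, so Cr²⁺ is d⁴ (6 − 2 = 4).
High-spin d⁴ fills as t₂g³ eg¹ with CFSE 3(−0.4) + 1(+0.6) = -0.6Δₒ = -85 kJ/mol.
Low-spin t₂g⁴ eg⁰ gives -1.6Δₒ = -227 kJ/mol, but forming 1 extra pair costs 1P = 226 kJ/mol, so E(LS) = -227 + 226 = -1 kJ/mol.
Thus E(LS) − E(HS) = 84 kJ/mol.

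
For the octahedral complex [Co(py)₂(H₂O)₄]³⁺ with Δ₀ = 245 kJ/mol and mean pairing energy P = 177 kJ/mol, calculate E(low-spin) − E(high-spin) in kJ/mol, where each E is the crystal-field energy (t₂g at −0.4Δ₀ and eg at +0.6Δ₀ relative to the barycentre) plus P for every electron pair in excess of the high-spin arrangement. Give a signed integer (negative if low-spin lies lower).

Ligand charges: 2×(+0) from py and 4×(+0) from H₂O sum to +0; with overall charge +3, Co is +3.
Co is in group 9, so Co³⁺ is d⁶ (9 − 3 = 6).
High-spin d⁶ fills as t₂g⁴ eg² with CFSE 4(−0.4) + 2(+0.6) = -0.4Δ₀ = -98 kJ/mol.
For low-spin the configuration is t₂g⁶ eg⁰: orbital energy -2.4 × 245 = -588 kJ/mol, and 2 additional pairs relative to high-spin add 354 kJ/mol, giving -234 kJ/mol.
The difference is -234 − (-98) = -136 kJ/mol, so low-spin lies lower.

-136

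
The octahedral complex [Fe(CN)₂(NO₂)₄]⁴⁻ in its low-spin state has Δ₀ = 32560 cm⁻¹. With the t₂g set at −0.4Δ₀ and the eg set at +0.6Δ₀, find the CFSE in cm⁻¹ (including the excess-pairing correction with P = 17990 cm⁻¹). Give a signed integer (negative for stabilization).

-42164

Ligand charges: 2×(-1) from CN⁻ and 4×(-1) from NO₂⁻ sum to -6; with overall charge -4, Fe is +2.
Fe sits in group 8; removing 2 electrons leaves Fe²⁺ with 8 − 2 = 6 d electrons.
Configuration: t₂g⁶ eg⁰.
Orbital CFSE = 6(-0.4) + 0(0.6) = -2.4Δ₀ = -2.4 × 32560 = -78144 cm⁻¹.
High-spin d⁶ would be t₂g⁴ eg² with 1 pair; low-spin has 3, so 2 excess pairs cost +2P = +35980 cm⁻¹.
Net CFSE = -78144 + 35980 = -42164 cm⁻¹.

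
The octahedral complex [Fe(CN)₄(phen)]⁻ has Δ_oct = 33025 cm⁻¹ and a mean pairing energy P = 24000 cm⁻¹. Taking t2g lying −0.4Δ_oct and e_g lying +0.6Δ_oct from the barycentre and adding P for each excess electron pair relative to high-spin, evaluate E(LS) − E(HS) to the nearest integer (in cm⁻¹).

-18050

Ligand charges: 4×(-1) from CN⁻ and 1×(+0) from phen sum to -4; with overall charge -1, Fe is +3.
Fe³⁺: group 8, so d-count = 8 − 3 = 5.
In the high-spin limit (t2g^3 e_g^2) the orbital term is 0.0Δ_oct = 0 cm⁻¹, with no excess pairing.
For low-spin the configuration is t2g^5 e_g^0: orbital energy -2.0 × 33025 = -66050 cm⁻¹, and 2 additional pairs relative to high-spin add 48000 cm⁻¹, giving -18050 cm⁻¹.
E(LS) − E(HS) = -18050 − (0) = -18050 cm⁻¹.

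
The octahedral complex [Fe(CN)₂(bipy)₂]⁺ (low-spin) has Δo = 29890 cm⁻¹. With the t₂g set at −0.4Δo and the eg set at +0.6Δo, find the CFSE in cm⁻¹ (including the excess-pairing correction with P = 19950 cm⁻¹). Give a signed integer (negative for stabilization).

-19880

Ligand charges: 2×(-1) from CN⁻ and 2×(+0) from bipy sum to -2; with overall charge +1, Fe is +3.
Fe sits in group 8; removing 3 electrons leaves Fe³⁺ with 8 − 3 = 5 d electrons.
Electron filling gives t₂g⁵ eg⁰.
CFSE(orbital) = 5×(-0.4Δo) + 0×(0.6Δo) = -2.0Δo; with Δo = 29890 cm⁻¹ that is -59780 cm⁻¹.
High-spin d⁵ would be t₂g³ eg² with 0 pairs; low-spin has 2, so 2 excess pairs cost +2P = +39900 cm⁻¹.
Overall CFSE = -59780 + 39900 = -19880 cm⁻¹.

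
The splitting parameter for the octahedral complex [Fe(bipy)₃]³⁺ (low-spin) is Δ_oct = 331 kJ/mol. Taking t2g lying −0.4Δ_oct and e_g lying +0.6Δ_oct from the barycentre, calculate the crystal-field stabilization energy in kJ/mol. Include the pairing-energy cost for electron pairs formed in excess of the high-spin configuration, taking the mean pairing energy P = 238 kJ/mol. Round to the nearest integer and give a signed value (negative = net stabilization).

-186

bipy is neutral, so the +3 overall charge sits on Fe: oxidation state +3.
Fe sits in group 8; removing 3 electrons leaves Fe³⁺ with 8 − 3 = 5 d electrons.
The d⁵ electrons fill as t2g^5 e_g^0.
CFSE(orbital) = 5×(-0.4Δ_oct) + 0×(0.6Δ_oct) = -2.0Δ_oct; with Δ_oct = 331 kJ/mol that is -662 kJ/mol.
Relative to high-spin t2g^3 e_g^2 (0 paired), the low-spin configuration has 2 additional pairs, contributing +2 × 238 = +476 kJ/mol.
Combining: -662 + 476 = -186 kJ/mol.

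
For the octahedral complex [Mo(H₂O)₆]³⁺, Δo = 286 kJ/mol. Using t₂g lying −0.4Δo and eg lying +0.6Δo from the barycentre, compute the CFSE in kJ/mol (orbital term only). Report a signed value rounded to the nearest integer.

-343

H₂O is neutral, so the +3 overall charge sits on Mo: oxidation state +3.
Mo sits in group 6; removing 3 electrons leaves Mo³⁺ with 6 − 3 = 3 d electrons.
For octahedral d³ the high- and low-spin configurations coincide.
Configuration: t₂g³ eg⁰.
Orbital CFSE = 3(-0.4) + 0(0.6) = -1.2Δo = -1.2 × 286 = -343 kJ/mol.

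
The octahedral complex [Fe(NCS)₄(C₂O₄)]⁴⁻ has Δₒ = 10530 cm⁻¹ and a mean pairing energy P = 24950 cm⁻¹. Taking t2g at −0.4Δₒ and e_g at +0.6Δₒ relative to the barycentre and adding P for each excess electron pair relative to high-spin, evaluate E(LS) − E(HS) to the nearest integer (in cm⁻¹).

28840

Ligand charges: 4×(-1) from NCS⁻ and 1×(-2) from C₂O₄²⁻ sum to -6; with overall charge -4, Fe is +2.
Group 8 minus oxidation state +2 gives a d⁶ configuration for Fe²⁺.
High-spin: t2g^4 e_g^2, CFSE = -0.4Δₒ = -4212 cm⁻¹.
For low-spin the configuration is t2g^6 e_g^0: orbital energy -2.4 × 10530 = -25272 cm⁻¹, and 2 additional pairs relative to high-spin add 49900 cm⁻¹, giving 24628 cm⁻¹.
E(LS) − E(HS) = 24628 − (-4212) = 28840 cm⁻¹.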